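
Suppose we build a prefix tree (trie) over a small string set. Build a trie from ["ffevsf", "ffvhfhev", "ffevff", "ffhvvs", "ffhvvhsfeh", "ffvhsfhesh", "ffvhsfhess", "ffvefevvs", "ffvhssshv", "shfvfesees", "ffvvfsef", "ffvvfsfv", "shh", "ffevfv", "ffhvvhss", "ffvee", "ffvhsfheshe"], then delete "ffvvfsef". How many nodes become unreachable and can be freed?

2

Walk "ffvvfsef" from the leaf back toward the root, removing each node that no remaining word uses.
The suffix "ef" (2 nodes) is used only by "ffvvfsef"; the node for "ffvvfs" still has the child "f", so pruning stops there.
Nodes removed: 2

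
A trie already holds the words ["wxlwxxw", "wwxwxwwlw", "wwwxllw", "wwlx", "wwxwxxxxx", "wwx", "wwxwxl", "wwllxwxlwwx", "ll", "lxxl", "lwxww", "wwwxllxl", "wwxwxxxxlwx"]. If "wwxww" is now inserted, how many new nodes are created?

Walking "wwxww" from the root, the first 4 characters ("wwxw") follow existing edges; "w" is the first miss.
So 5 − 4 = 1 new nodes.

1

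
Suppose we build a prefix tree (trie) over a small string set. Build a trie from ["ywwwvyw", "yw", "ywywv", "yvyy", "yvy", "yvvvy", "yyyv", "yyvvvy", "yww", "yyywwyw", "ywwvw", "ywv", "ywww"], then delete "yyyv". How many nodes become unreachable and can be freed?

1

A node on "yyyv"'s path can go only if nothing else ends at it or branches off below it.
The suffix "v" (1 node) is used only by "yyyv"; the node for "yyy" still has the child "w", so pruning stops there.
Nodes removed: 1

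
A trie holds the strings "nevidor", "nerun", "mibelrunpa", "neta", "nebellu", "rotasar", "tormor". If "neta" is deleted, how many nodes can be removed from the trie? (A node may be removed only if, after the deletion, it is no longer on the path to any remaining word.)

2

Walk "neta" from the leaf back toward the root, removing each node that no remaining word uses.
The suffix "ta" (2 nodes) is used only by "neta"; the node for "ne" still has the child "v", so pruning stops there.
Nodes removed: 2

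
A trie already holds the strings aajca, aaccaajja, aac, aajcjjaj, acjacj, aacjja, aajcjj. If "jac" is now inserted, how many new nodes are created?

3

Nothing in the trie begins with "j"; the whole of "jac" is new.
3 − 0 = 3 new nodes.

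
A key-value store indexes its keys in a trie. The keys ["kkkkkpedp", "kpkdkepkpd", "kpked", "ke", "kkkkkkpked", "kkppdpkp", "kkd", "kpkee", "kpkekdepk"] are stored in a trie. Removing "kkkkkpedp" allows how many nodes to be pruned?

4

A node on "kkkkkpedp"'s path can go only if nothing else ends at it or branches off below it.
The suffix "pedp" (4 nodes) is used only by "kkkkkpedp"; the node for "kkkkk" still has the child "k", so pruning stops there.
Nodes removed: 4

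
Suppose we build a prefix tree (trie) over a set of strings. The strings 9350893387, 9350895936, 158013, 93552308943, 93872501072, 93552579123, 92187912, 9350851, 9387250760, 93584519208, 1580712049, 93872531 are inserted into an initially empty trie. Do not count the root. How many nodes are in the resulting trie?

Trace insertions, counting only characters that open a new branch:
  "9350893387" → 10 new (9, 3, 5, 0, 8, 9, 3, 3, 8, 7)
  "9350895936" → prefix "935089" already present; 4 new (5, 9, 3, 6)
  "158013" → 6 new (1, 5, 8, 0, 1, 3)
  "93552308943" → prefix "935" already present; 8 new (5, 2, 3, 0, 8, 9, 4, 3)
  "93872501072" → prefix "93" already present; 9 new (8, 7, 2, 5, 0, 1, 0, 7, 2)
  "93552579123" → prefix "93552" already present; 6 new (5, 7, 9, 1, 2, 3)
  "92187912" → prefix "9" already present; 7 new (2, 1, 8, 7, 9, 1, 2)
  "9350851" → prefix "93508" already present; 2 new (5, 1)
  "9387250760" → prefix "9387250" already present; 3 new (7, 6, 0)
  "93584519208" → prefix "935" already present; 8 new (8, 4, 5, 1, 9, 2, 0, 8)
  "1580712049" → prefix "1580" already present; 6 new (7, 1, 2, 0, 4, 9)
  "93872531" → prefix "938725" already present; 2 new (3, 1)
Total nodes = 10 + 4 + 6 + 8 + 9 + 6 + 7 + 2 + 3 + 8 + 6 + 2 = 71

71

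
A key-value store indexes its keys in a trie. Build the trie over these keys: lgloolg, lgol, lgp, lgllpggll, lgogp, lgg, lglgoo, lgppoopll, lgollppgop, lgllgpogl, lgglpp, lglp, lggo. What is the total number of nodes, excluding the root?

Trace insertions, counting only characters that open a new branch:
  "lgloolg" → 7 new (l, g, l, o, o, l, g)
  "lgol" → prefix "lg" already present; 2 new (o, l)
  "lgp" → prefix "lg" already present; 1 new (p)
  "lgllpggll" → prefix "lgl" already present; 6 new (l, p, g, g, l, l)
  "lgogp" → prefix "lgo" already present; 2 new (g, p)
  "lgg" → prefix "lg" already present; 1 new (g)
  "lglgoo" → prefix "lgl" already present; 3 new (g, o, o)
  "lgppoopll" → prefix "lgp" already present; 6 new (p, o, o, p, l, l)
  "lgollppgop" → prefix "lgol" already present; 6 new (l, p, p, g, o, p)
  "lgllgpogl" → prefix "lgll" already present; 5 new (g, p, o, g, l)
  "lgglpp" → prefix "lgg" already present; 3 new (l, p, p)
  "lglp" → prefix "lgl" already present; 1 new (p)
  "lggo" → prefix "lgg" already present; 1 new (o)
Total nodes = 7 + 2 + 1 + 6 + 2 + 1 + 3 + 6 + 6 + 5 + 3 + 1 + 1 = 44

44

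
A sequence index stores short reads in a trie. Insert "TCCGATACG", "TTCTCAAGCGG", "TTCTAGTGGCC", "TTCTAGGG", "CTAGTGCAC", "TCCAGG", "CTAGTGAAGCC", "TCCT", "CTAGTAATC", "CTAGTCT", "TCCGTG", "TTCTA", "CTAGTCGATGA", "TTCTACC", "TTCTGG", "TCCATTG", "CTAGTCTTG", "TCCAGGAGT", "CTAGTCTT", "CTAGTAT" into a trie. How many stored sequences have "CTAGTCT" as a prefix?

3

Walk to "CTAGTCT"; the words in its subtree are exactly those with that prefix.
Matches: "CTAGTCT", "CTAGTCTT", "CTAGTCTTG"
Count: 3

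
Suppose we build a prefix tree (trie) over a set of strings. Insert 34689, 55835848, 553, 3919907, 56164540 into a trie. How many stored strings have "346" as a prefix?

Filter for entries beginning with "346":
Words under "346": 34689
Count: 1

1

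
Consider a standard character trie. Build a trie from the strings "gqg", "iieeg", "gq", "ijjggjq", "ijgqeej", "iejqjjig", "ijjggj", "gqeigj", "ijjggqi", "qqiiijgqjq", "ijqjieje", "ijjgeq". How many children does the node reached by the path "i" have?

Walk "i" from the root, arriving at one node.
Characters that immediately follow "i" among the stored strings: {e, i, j}.
That node has 3 child edges.

3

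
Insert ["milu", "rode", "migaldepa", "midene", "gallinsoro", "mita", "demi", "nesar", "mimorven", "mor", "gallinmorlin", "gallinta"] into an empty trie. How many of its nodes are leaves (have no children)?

12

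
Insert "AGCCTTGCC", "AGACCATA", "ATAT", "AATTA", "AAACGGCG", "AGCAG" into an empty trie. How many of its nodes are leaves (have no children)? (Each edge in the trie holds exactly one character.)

6

Leaves are exactly the stored words that no other stored word extends.
Those words: "AAACGGCG", "AATTA", "AGACCATA", "AGCAG", "AGCCTTGCC", "ATAT"
Leaf count: 6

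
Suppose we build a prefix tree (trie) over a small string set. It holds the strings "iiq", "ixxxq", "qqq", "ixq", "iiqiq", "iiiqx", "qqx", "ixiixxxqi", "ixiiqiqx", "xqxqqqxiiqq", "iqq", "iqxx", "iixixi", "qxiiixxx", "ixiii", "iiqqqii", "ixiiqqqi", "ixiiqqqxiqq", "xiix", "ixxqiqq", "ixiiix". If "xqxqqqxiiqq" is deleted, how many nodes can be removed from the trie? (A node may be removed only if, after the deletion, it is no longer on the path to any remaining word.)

A node on "xqxqqqxiiqq"'s path can go only if nothing else ends at it or branches off below it.
The suffix "qxqqqxiiqq" (10 nodes) is used only by "xqxqqqxiiqq"; the node for "x" still has the child "i", so pruning stops there.
Nodes removed: 10

10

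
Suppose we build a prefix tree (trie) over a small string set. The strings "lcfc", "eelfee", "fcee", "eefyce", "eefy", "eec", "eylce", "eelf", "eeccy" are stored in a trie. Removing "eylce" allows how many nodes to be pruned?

4

A node on "eylce"'s path can go only if nothing else ends at it or branches off below it.
The suffix "ylce" (4 nodes) is used only by "eylce"; the node for "e" still has the child "e", so pruning stops there.
Nodes removed: 4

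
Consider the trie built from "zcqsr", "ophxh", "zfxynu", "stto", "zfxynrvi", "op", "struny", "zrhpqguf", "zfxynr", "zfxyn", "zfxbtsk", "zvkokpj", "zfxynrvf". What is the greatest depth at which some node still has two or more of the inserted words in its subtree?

7

Equivalently: take the maximum, over all pairs, of their longest common prefix length.
"zfxynrvf" and "zfxynrvi" agree on "zfxynrv" (7 characters) before diverging; nothing deeper is shared.
Longest shared-prefix length: 7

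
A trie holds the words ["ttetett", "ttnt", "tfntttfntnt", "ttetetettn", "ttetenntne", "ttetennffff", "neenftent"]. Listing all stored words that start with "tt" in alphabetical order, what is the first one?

ttetennffff

Words with prefix "tt", in lexicographic order: "ttetennffff", "ttetenntne", "ttetetettn", "ttetett", "ttnt"
The 1st is ttetennffff.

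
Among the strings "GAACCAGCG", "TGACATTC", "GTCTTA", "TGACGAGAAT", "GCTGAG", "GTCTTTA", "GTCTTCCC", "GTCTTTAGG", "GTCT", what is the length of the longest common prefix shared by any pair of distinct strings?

Look for the deepest trie node that still has at least two words in its subtree.
"GTCTTTA" and "GTCTTTAGG" agree on "GTCTTTA" (7 characters) before diverging; nothing deeper is shared.
Longest shared-prefix length: 7

7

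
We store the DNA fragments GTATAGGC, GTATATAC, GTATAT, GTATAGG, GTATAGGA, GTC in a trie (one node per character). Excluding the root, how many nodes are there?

13

Insert word by word; a character creates a node only if that edge doesn't already exist:
  "GTATAGGC" → 8 new (G, T, A, T, A, G, G, C)
  "GTATATAC" → prefix "GTATA" already present; 3 new (T, A, C)
  "GTATAT" → prefix "GTATAT" already present; 0 new (none)
  "GTATAGG" → prefix "GTATAGG" already present; 0 new (none)
  "GTATAGGA" → prefix "GTATAGG" already present; 1 new (A)
  "GTC" → prefix "GT" already present; 1 new (C)
Total nodes = 8 + 3 + 0 + 0 + 1 + 1 = 13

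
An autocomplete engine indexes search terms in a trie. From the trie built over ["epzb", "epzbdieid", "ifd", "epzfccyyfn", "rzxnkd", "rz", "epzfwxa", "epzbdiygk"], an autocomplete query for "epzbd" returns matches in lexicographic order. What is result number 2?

epzbdiygk

Filter for "epzbd…" and sort: "epzbdieid", "epzbdiygk"
Position 2: epzbdiygk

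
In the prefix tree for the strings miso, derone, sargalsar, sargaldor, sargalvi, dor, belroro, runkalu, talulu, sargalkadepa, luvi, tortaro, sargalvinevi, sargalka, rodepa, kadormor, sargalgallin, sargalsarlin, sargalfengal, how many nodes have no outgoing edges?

16

A leaf is a node with no children — equivalently, the end of a word that is not a proper prefix of any other stored word.
Those words: "belroro", "derone", "dor", "kadormor", "luvi", "miso", "rodepa", "runkalu", "sargaldor", "sargalfengal", "sargalgallin", "sargalkadepa", "sargalsarlin", "sargalvinevi", "talulu", "tortaro"
Leaf count: 16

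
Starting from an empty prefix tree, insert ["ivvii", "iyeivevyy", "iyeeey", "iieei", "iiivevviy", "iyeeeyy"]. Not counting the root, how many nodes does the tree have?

Insert word by word; a character creates a node only if that edge doesn't already exist:
  "ivvii" → 5 new (i, v, v, i, i)
  "iyeivevyy" → prefix "i" already present; 8 new (y, e, i, v, e, v, y, y)
  "iyeeey" → prefix "iye" already present; 3 new (e, e, y)
  "iieei" → prefix "i" already present; 4 new (i, e, e, i)
  "iiivevviy" → prefix "ii" already present; 7 new (i, v, e, v, v, i, y)
  "iyeeeyy" → prefix "iyeeey" already present; 1 new (y)
Total nodes = 5 + 8 + 3 + 4 + 7 + 1 = 28

28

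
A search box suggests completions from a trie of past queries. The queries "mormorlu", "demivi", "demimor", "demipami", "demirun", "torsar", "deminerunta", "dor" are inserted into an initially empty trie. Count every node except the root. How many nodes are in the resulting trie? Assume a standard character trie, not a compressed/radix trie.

Trace insertions, counting only characters that open a new branch:
  "mormorlu" → 8 new (m, o, r, m, o, r, l, u)
  "demivi" → 6 new (d, e, m, i, v, i)
  "demimor" → prefix "demi" already present; 3 new (m, o, r)
  "demipami" → prefix "demi" already present; 4 new (p, a, m, i)
  "demirun" → prefix "demi" already present; 3 new (r, u, n)
  "torsar" → 6 new (t, o, r, s, a, r)
  "deminerunta" → prefix "demi" already present; 7 new (n, e, r, u, n, t, a)
  "dor" → prefix "d" already present; 2 new (o, r)
Total nodes = 8 + 6 + 3 + 4 + 3 + 6 + 7 + 2 = 39

39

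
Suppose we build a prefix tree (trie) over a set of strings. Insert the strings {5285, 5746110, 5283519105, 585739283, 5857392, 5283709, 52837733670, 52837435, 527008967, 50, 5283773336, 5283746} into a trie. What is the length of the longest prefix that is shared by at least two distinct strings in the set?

8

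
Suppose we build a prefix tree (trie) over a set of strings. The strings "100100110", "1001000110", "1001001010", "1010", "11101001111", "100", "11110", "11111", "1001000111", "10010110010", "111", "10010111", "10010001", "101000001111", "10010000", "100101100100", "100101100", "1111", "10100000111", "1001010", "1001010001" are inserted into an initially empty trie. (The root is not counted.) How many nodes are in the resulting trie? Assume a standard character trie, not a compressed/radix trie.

53

Count nodes per top-level branch (shared prefixes stored once):
  '1'-branch (100, 10010000, 10010001, 1001000110, 1001000111, 1001001010, 100100110, 1001010, 1001010001, 100101100, 10010110010, 100101100100, 10010111, 1010, 10100000111, 101000001111, 111, 11101001111, 1111, 11110, 11111): 53 nodes
Sum: 53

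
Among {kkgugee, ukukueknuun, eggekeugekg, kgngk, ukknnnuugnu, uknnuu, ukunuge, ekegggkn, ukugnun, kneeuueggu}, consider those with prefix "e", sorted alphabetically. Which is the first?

DFS of the "e" subtree visits, in order: "eggekeugekg", "ekegggkn"
The 1st is eggekeugekg.

eggekeugekg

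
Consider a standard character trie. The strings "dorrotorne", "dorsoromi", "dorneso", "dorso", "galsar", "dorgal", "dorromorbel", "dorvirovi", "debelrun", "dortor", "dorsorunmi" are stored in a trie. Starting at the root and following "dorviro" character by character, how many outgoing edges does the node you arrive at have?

The children of the "dorviro" node are the distinct next characters among strings starting with "dorviro".
Distinct next characters after "dorviro": v.
That node has 1 child edge.

1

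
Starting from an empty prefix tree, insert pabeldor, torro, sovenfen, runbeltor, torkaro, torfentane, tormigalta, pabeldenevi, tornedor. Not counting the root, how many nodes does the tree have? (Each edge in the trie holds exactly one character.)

Count nodes per top-level branch (shared prefixes stored once):
  'p'-branch (pabeldenevi, pabeldor): 13 nodes
  'r'-branch (runbeltor): 9 nodes
  's'-branch (sovenfen): 8 nodes
  't'-branch (torfentane, torkaro, tormigalta, tornedor, torro): 28 nodes
Sum: 58

58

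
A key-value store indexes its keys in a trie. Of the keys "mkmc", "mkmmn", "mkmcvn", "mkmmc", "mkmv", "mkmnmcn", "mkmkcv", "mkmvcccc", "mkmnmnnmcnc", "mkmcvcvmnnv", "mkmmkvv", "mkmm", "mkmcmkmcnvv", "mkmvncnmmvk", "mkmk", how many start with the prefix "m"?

15

Filter for entries beginning with "m":
Matches: "mkmc", "mkmcmkmcnvv", "mkmcvcvmnnv", "mkmcvn", "mkmk", "mkmkcv", "mkmm", "mkmmc", "mkmmkvv", "mkmmn", "mkmnmcn", "mkmnmnnmcnc", "mkmv", "mkmvcccc", "mkmvncnmmvk"
Count: 15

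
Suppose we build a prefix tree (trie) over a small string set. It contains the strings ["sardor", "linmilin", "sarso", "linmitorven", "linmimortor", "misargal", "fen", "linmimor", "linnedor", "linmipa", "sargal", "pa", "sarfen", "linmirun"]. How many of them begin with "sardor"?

Filter for entries beginning with "sardor":
Matches: "sardor"
Count: 1

1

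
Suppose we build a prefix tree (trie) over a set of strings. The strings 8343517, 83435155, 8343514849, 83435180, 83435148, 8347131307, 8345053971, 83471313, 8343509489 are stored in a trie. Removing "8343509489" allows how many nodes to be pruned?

Walk "8343509489" from the leaf back toward the root, removing each node that no remaining word uses.
The suffix "09489" (5 nodes) is used only by "8343509489"; the node for "83435" still has the child "1", so pruning stops there.
Nodes removed: 5

5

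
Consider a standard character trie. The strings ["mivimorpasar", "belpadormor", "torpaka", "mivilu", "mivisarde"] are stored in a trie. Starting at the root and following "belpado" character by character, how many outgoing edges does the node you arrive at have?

Walk "belpado" from the root, arriving at one node.
Characters that immediately follow "belpado" among the stored strings: {r}.
That node has 1 child edge.

1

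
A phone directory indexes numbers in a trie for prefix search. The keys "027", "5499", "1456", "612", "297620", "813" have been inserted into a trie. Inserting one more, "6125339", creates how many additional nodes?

4

Walking "6125339" from the root, the first 3 characters ("612") follow existing edges; "5" is the first miss.
So 7 − 3 = 4 new nodes.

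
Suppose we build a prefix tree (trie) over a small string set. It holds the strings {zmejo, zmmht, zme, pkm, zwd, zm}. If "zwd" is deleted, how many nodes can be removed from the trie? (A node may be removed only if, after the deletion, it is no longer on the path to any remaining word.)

Walk "zwd" from the leaf back toward the root, removing each node that no remaining word uses.
The suffix "wd" (2 nodes) is used only by "zwd"; the node for "z" still has the child "m", so pruning stops there.
Nodes removed: 2

2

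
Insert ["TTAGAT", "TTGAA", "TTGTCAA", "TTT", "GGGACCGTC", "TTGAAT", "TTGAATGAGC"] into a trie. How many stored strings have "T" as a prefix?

Traverse to the node for "T", then collect every word in that subtree.
Words under "T": TTAGAT, TTGAA, TTGAAT, TTGAATGAGC, TTGTCAA, TTT
Count: 6

6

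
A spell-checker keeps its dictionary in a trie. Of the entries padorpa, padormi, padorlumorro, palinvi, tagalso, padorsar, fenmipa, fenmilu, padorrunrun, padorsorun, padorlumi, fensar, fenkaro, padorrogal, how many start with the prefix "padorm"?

1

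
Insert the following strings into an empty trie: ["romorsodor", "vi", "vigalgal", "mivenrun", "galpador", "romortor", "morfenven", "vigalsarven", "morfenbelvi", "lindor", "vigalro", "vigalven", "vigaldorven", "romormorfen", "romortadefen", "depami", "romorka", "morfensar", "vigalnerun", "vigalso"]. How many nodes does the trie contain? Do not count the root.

102

Count nodes per top-level branch (shared prefixes stored once):
  'd'-branch (depami): 6 nodes
  'g'-branch (galpador): 8 nodes
  'l'-branch (lindor): 6 nodes
  'm'-branch (mivenrun, morfenbelvi, morfensar, morfenven): 24 nodes
  'r'-branch (romorka, romormorfen, romorsodor, romortadefen, romortor): 27 nodes
  'v'-branch (vi, vigaldorven, vigalgal, vigalnerun, vigalro, vigalsarven, vigalso, vigalven): 31 nodes
Sum: 102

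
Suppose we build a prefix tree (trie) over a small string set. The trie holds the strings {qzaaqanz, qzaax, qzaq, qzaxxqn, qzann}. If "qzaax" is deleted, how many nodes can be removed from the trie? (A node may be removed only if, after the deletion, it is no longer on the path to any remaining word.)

Walk "qzaax" from the leaf back toward the root, removing each node that no remaining word uses.
The suffix "x" (1 node) is used only by "qzaax"; the node for "qzaa" still has the child "q", so pruning stops there.
Nodes removed: 1

1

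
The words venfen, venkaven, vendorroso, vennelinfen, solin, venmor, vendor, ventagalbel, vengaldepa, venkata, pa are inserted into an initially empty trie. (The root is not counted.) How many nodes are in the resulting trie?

53

Trace insertions, counting only characters that open a new branch:
  "venfen" → 6 new (v, e, n, f, e, n)
  "venkaven" → prefix "ven" already present; 5 new (k, a, v, e, n)
  "vendorroso" → prefix "ven" already present; 7 new (d, o, r, r, o, s, o)
  "vennelinfen" → prefix "ven" already present; 8 new (n, e, l, i, n, f, e, n)
  "solin" → 5 new (s, o, l, i, n)
  "venmor" → prefix "ven" already present; 3 new (m, o, r)
  "vendor" → prefix "vendor" already present; 0 new (none)
  "ventagalbel" → prefix "ven" already present; 8 new (t, a, g, a, l, b, e, l)
  "vengaldepa" → prefix "ven" already present; 7 new (g, a, l, d, e, p, a)
  "venkata" → prefix "venka" already present; 2 new (t, a)
  "pa" → 2 new (p, a)
Total nodes = 6 + 5 + 7 + 8 + 5 + 3 + 0 + 8 + 7 + 2 + 2 = 53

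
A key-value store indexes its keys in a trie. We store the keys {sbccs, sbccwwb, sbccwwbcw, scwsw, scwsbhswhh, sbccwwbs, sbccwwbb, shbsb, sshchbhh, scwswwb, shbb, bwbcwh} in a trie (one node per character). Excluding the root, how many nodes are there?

For each word, the new-node count is its length minus the longest prefix already in the trie:
  "sbccs" → 5 new (s, b, c, c, s)
  "sbccwwb" → prefix "sbcc" already present; 3 new (w, w, b)
  "sbccwwbcw" → prefix "sbccwwb" already present; 2 new (c, w)
  "scwsw" → prefix "s" already present; 4 new (c, w, s, w)
  "scwsbhswhh" → prefix "scws" already present; 6 new (b, h, s, w, h, h)
  "sbccwwbs" → prefix "sbccwwb" already present; 1 new (s)
  "sbccwwbb" → prefix "sbccwwb" already present; 1 new (b)
  "shbsb" → prefix "s" already present; 4 new (h, b, s, b)
  "sshchbhh" → prefix "s" already present; 7 new (s, h, c, h, b, h, h)
  "scwswwb" → prefix "scwsw" already present; 2 new (w, b)
  "shbb" → prefix "shb" already present; 1 new (b)
  "bwbcwh" → 6 new (b, w, b, c, w, h)
Total nodes = 5 + 3 + 2 + 4 + 6 + 1 + 1 + 4 + 7 + 2 + 1 + 6 = 42

42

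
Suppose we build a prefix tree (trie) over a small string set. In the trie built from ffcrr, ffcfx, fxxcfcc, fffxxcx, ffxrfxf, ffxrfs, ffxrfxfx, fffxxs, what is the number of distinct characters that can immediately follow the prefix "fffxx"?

Follow the path "fffxx" to its node, then look at its outgoing edges.
Characters that immediately follow "fffxx" among the stored strings: {c, s}.
That node has 2 child edges.

2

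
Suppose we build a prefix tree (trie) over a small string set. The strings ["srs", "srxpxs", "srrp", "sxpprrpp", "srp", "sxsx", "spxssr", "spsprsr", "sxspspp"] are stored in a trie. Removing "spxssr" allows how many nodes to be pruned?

4

A node on "spxssr"'s path can go only if nothing else ends at it or branches off below it.
The suffix "xssr" (4 nodes) is used only by "spxssr"; the node for "sp" still has the child "s", so pruning stops there.
Nodes removed: 4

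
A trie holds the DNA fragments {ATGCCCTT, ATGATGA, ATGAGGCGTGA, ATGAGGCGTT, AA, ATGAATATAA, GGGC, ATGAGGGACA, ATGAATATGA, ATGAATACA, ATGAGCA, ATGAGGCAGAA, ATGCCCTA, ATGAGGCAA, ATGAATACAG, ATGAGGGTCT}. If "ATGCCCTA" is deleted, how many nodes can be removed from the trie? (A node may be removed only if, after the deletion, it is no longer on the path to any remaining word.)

1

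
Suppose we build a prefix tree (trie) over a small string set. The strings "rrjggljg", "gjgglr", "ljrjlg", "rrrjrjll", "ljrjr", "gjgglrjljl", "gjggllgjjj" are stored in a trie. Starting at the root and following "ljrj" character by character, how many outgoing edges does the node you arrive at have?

2

The children of the "ljrj" node are the distinct next characters among strings starting with "ljrj".
Distinct next characters after "ljrj": l, r.
That node has 2 child edges.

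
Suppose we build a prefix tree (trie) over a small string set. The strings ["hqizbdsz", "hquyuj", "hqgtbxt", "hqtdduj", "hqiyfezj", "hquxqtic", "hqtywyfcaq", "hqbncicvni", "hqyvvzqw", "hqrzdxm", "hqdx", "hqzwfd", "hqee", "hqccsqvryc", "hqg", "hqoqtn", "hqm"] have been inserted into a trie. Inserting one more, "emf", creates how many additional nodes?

3

"emf" shares no prefix with any stored word, so all 3 characters open new nodes.
3 − 0 = 3 new nodes.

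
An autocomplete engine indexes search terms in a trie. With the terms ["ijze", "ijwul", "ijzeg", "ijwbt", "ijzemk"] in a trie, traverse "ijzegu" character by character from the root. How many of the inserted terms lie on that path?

2

Traverse "ijzegu" character by character; count nodes along the way that are marked as word ends.
Prefixes of the query that are stored words: "ijze", "ijzeg"
Count: 2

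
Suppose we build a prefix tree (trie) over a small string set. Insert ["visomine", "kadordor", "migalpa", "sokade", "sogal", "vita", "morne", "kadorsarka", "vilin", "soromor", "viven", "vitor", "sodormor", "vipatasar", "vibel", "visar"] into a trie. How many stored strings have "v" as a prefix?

Traverse to the node for "v", then collect every word in that subtree.
Matches: "vibel", "vilin", "vipatasar", "visar", "visomine", "vita", "vitor", "viven"
Count: 8

8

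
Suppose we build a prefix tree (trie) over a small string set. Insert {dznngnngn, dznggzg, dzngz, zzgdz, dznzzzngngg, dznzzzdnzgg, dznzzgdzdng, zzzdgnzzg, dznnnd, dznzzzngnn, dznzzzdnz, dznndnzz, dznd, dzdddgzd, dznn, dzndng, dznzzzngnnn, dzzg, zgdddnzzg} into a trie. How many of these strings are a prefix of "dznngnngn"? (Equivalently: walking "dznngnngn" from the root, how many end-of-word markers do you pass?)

Walk "dznngnngn" from the root; an end-of-word marker is hit whenever a stored word is a prefix of "dznngnngn".
Prefixes of the query that are stored words: "dznn", "dznngnngn"
Count: 2

2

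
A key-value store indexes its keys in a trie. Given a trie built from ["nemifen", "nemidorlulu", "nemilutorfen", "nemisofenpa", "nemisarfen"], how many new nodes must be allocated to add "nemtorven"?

6

"nem" is already a path in the trie; the remaining "torven" must be added.
So 9 − 3 = 6 new nodes.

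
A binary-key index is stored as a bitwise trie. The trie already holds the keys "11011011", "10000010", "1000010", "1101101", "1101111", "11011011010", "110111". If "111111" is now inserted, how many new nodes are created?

4

"11" is already a path in the trie; the remaining "1111" must be added.
So 6 − 2 = 4 new nodes.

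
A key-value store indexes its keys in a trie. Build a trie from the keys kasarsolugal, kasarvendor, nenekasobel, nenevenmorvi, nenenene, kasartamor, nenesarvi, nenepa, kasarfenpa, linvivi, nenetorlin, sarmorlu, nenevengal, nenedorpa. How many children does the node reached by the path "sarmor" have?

1

Walk "sarmor" from the root, arriving at one node.
Characters that immediately follow "sarmor" among the stored strings: {l}.
That node has 1 child edge.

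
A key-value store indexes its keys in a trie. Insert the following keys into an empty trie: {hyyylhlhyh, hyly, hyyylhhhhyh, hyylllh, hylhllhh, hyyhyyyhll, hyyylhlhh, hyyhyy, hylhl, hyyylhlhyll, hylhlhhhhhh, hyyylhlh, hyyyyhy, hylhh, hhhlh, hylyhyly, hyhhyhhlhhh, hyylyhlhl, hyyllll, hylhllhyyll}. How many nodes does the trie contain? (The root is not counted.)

For each word, the new-node count is its length minus the longest prefix already in the trie:
  "hyyylhlhyh" → 10 new (h, y, y, y, l, h, l, h, y, h)
  "hyly" → prefix "hy" already present; 2 new (l, y)
  "hyyylhhhhyh" → prefix "hyyylh" already present; 5 new (h, h, h, y, h)
  "hyylllh" → prefix "hyy" already present; 4 new (l, l, l, h)
  "hylhllhh" → prefix "hyl" already present; 5 new (h, l, l, h, h)
  "hyyhyyyhll" → prefix "hyy" already present; 7 new (h, y, y, y, h, l, l)
  "hyyylhlhh" → prefix "hyyylhlh" already present; 1 new (h)
  "hyyhyy" → prefix "hyyhyy" already present; 0 new (none)
  "hylhl" → prefix "hylhl" already present; 0 new (none)
  "hyyylhlhyll" → prefix "hyyylhlhy" already present; 2 new (l, l)
  "hylhlhhhhhh" → prefix "hylhl" already present; 6 new (h, h, h, h, h, h)
  "hyyylhlh" → prefix "hyyylhlh" already present; 0 new (none)
  "hyyyyhy" → prefix "hyyy" already present; 3 new (y, h, y)
  "hylhh" → prefix "hylh" already present; 1 new (h)
  "hhhlh" → prefix "h" already present; 4 new (h, h, l, h)
  "hylyhyly" → prefix "hyly" already present; 4 new (h, y, l, y)
  "hyhhyhhlhhh" → prefix "hy" already present; 9 new (h, h, y, h, h, l, h, h, h)
  "hyylyhlhl" → prefix "hyyl" already present; 5 new (y, h, l, h, l)
  "hyyllll" → prefix "hyylll" already present; 1 new (l)
  "hylhllhyyll" → prefix "hylhllh" already present; 4 new (y, y, l, l)
Total nodes = 10 + 2 + 5 + 4 + 5 + 7 + 1 + 0 + 0 + 2 + 6 + 0 + 3 + 1 + 4 + 4 + 9 + 5 + 1 + 4 = 73

73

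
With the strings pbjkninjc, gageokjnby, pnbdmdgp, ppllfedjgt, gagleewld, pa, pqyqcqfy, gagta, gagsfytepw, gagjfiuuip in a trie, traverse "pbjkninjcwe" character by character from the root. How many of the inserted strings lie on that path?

1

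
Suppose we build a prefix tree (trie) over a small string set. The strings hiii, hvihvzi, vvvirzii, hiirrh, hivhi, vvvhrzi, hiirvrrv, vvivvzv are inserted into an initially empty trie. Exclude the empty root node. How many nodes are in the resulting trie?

Count nodes per top-level branch (shared prefixes stored once):
  'h'-branch (hiii, hiirrh, hiirvrrv, hivhi, hvihvzi): 20 nodes
  'v'-branch (vvivvzv, vvvhrzi, vvvirzii): 17 nodes
Sum: 37

37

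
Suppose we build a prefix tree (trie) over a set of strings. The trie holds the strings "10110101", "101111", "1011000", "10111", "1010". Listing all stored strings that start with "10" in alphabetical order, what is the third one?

10110101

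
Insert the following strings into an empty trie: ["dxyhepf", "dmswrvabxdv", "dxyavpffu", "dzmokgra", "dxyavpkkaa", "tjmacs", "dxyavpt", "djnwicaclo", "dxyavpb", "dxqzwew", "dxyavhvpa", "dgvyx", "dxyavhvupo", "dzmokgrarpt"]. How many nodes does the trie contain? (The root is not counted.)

Trace insertions, counting only characters that open a new branch:
  "dxyhepf" → 7 new (d, x, y, h, e, p, f)
  "dmswrvabxdv" → prefix "d" already present; 10 new (m, s, w, r, v, a, b, x, d, v)
  "dxyavpffu" → prefix "dxy" already present; 6 new (a, v, p, f, f, u)
  "dzmokgra" → prefix "d" already present; 7 new (z, m, o, k, g, r, a)
  "dxyavpkkaa" → prefix "dxyavp" already present; 4 new (k, k, a, a)
  "tjmacs" → 6 new (t, j, m, a, c, s)
  "dxyavpt" → prefix "dxyavp" already present; 1 new (t)
  "djnwicaclo" → prefix "d" already present; 9 new (j, n, w, i, c, a, c, l, o)
  "dxyavpb" → prefix "dxyavp" already present; 1 new (b)
  "dxqzwew" → prefix "dx" already present; 5 new (q, z, w, e, w)
  "dxyavhvpa" → prefix "dxyav" already present; 4 new (h, v, p, a)
  "dgvyx" → prefix "d" already present; 4 new (g, v, y, x)
  "dxyavhvupo" → prefix "dxyavhv" already present; 3 new (u, p, o)
  "dzmokgrarpt" → prefix "dzmokgra" already present; 3 new (r, p, t)
Total nodes = 7 + 10 + 6 + 7 + 4 + 6 + 1 + 9 + 1 + 5 + 4 + 4 + 3 + 3 = 70

70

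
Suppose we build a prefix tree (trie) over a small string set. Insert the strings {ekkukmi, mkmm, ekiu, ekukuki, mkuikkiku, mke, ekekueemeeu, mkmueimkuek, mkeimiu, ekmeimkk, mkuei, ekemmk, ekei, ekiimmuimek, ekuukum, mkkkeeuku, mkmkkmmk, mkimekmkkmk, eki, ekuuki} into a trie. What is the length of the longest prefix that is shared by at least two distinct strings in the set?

Equivalently: take the maximum, over all pairs, of their longest common prefix length.
"ekuuki" and "ekuukum" agree on "ekuuk" (5 characters) before diverging; nothing deeper is shared.
Longest shared-prefix length: 5

5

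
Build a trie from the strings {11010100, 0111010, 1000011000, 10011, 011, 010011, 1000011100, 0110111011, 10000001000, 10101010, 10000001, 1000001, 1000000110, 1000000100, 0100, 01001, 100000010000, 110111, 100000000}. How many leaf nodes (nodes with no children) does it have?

A leaf is a node with no children — equivalently, the end of a word that is not a proper prefix of any other stored word.
Those words: "010011", "0110111011", "0111010", "100000000", "100000010000", "1000000110", "1000001", "1000011000", "1000011100", "10011", "10101010", "11010100", "110111"
Leaf count: 13

13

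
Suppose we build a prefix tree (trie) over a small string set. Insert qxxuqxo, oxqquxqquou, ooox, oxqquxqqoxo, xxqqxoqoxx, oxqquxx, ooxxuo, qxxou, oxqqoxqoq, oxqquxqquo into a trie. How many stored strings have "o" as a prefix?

Traverse to the node for "o", then collect every word in that subtree.
Matches: "ooox", "ooxxuo", "oxqqoxqoq", "oxqquxqqoxo", "oxqquxqquo", "oxqquxqquou", "oxqquxx"
Count: 7

7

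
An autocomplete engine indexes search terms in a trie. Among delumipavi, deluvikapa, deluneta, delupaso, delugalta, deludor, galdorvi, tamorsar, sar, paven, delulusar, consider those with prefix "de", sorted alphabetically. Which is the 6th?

Filter for "de…" and sort: "deludor", "delugalta", "delulusar", "delumipavi", "deluneta", "delupaso", "deluvikapa"
Position 6: delupaso

delupaso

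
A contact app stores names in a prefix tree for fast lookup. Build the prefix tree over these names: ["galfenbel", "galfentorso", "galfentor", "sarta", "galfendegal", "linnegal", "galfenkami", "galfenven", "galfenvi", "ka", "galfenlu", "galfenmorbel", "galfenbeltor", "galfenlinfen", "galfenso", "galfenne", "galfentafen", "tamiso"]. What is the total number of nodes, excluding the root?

Count nodes per top-level branch (shared prefixes stored once):
  'g'-branch (galfenbel, galfenbeltor, galfendegal, galfenkami, galfenlinfen, galfenlu, galfenmorbel, galfenne, galfenso, galfentafen, galfentor, galfentorso, galfenven, galfenvi): 51 nodes
  'k'-branch (ka): 2 nodes
  'l'-branch (linnegal): 8 nodes
  's'-branch (sarta): 5 nodes
  't'-branch (tamiso): 6 nodes
Sum: 72

72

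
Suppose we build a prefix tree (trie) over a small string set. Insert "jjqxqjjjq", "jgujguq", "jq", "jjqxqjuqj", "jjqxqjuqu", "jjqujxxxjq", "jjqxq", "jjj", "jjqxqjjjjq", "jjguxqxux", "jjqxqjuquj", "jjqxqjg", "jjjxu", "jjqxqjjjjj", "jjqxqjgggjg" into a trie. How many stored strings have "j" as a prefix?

15

Walk to "j"; the words in its subtree are exactly those with that prefix.
Matches: "jgujguq", "jjguxqxux", "jjj", "jjjxu", "jjqujxxxjq", "jjqxq", "jjqxqjg", "jjqxqjgggjg", "jjqxqjjjjj", "jjqxqjjjjq", "jjqxqjjjq", "jjqxqjuqj", "jjqxqjuqu", "jjqxqjuquj", "jq"
Count: 15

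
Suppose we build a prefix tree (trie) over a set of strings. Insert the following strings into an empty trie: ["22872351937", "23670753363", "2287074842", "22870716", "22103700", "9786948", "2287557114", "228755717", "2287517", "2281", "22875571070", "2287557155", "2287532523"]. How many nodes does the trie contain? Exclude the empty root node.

For each word, the new-node count is its length minus the longest prefix already in the trie:
  "22872351937" → 11 new (2, 2, 8, 7, 2, 3, 5, 1, 9, 3, 7)
  "23670753363" → prefix "2" already present; 10 new (3, 6, 7, 0, 7, 5, 3, 3, 6, 3)
  "2287074842" → prefix "2287" already present; 6 new (0, 7, 4, 8, 4, 2)
  "22870716" → prefix "228707" already present; 2 new (1, 6)
  "22103700" → prefix "22" already present; 6 new (1, 0, 3, 7, 0, 0)
  "9786948" → 7 new (9, 7, 8, 6, 9, 4, 8)
  "2287557114" → prefix "2287" already present; 6 new (5, 5, 7, 1, 1, 4)
  "228755717" → prefix "22875571" already present; 1 new (7)
  "2287517" → prefix "22875" already present; 2 new (1, 7)
  "2281" → prefix "228" already present; 1 new (1)
  "22875571070" → prefix "22875571" already present; 3 new (0, 7, 0)
  "2287557155" → prefix "22875571" already present; 2 new (5, 5)
  "2287532523" → prefix "22875" already present; 5 new (3, 2, 5, 2, 3)
Total nodes = 11 + 10 + 6 + 2 + 6 + 7 + 6 + 1 + 2 + 1 + 3 + 2 + 5 = 62

62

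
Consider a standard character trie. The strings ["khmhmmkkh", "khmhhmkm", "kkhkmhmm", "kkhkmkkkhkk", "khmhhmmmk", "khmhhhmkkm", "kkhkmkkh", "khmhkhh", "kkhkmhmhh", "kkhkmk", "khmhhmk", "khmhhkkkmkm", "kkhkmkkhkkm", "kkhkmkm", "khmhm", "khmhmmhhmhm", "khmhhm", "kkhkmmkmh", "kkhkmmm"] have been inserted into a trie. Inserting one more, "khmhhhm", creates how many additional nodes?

0

"khmhhhm" is already a full path in the trie; only an end-marker is added.
No new nodes are needed: 0.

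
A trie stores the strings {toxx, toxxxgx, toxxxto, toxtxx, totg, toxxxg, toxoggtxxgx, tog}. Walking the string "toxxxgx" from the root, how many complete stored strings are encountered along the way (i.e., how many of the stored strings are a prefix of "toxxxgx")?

3

Check each prefix of "toxxxgx" against the stored set — each match is an end-marker on the path.
Prefixes of the query that are stored words: "toxx", "toxxxg", "toxxxgx"
Count: 3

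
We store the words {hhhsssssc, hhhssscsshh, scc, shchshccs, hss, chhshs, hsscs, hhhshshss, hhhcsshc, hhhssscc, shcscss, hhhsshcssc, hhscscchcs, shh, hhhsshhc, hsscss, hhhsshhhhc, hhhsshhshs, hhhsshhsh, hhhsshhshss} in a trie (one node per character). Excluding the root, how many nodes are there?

Insert word by word; a character creates a node only if that edge doesn't already exist:
  "hhhsssssc" → 9 new (h, h, h, s, s, s, s, s, c)
  "hhhssscsshh" → prefix "hhhsss" already present; 5 new (c, s, s, h, h)
  "scc" → 3 new (s, c, c)
  "shchshccs" → prefix "s" already present; 8 new (h, c, h, s, h, c, c, s)
  "hss" → prefix "h" already present; 2 new (s, s)
  "chhshs" → 6 new (c, h, h, s, h, s)
  "hsscs" → prefix "hss" already present; 2 new (c, s)
  "hhhshshss" → prefix "hhhs" already present; 5 new (h, s, h, s, s)
  "hhhcsshc" → prefix "hhh" already present; 5 new (c, s, s, h, c)
  "hhhssscc" → prefix "hhhsssc" already present; 1 new (c)
  "shcscss" → prefix "shc" already present; 4 new (s, c, s, s)
  "hhhsshcssc" → prefix "hhhss" already present; 5 new (h, c, s, s, c)
  "hhscscchcs" → prefix "hh" already present; 8 new (s, c, s, c, c, h, c, s)
  "shh" → prefix "sh" already present; 1 new (h)
  "hhhsshhc" → prefix "hhhssh" already present; 2 new (h, c)
  "hsscss" → prefix "hsscs" already present; 1 new (s)
  "hhhsshhhhc" → prefix "hhhsshh" already present; 3 new (h, h, c)
  "hhhsshhshs" → prefix "hhhsshh" already present; 3 new (s, h, s)
  "hhhsshhsh" → prefix "hhhsshhsh" already present; 0 new (none)
  "hhhsshhshss" → prefix "hhhsshhshs" already present; 1 new (s)
Total nodes = 9 + 5 + 3 + 8 + 2 + 6 + 2 + 5 + 5 + 1 + 4 + 5 + 8 + 1 + 2 + 1 + 3 + 3 + 0 + 1 = 74

74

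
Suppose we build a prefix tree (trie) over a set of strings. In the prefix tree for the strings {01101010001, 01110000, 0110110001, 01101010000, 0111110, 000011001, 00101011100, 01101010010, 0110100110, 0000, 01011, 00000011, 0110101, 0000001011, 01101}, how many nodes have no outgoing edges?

12

Leaves are exactly the stored words that no other stored word extends.
Those words: "0000001011", "00000011", "000011001", "00101011100", "01011", "0110100110", "01101010000", "01101010001", "01101010010", "0110110001", "01110000", "0111110"
Leaf count: 12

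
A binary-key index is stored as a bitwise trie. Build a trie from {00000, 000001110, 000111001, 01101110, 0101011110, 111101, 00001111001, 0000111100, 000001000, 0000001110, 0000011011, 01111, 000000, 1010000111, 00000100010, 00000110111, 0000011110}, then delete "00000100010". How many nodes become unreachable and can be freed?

2

A node on "00000100010"'s path can go only if nothing else ends at it or branches off below it.
The suffix "10" (2 nodes) is used only by "00000100010"; "000001000" is itself a stored word, so pruning stops there.
Nodes removed: 2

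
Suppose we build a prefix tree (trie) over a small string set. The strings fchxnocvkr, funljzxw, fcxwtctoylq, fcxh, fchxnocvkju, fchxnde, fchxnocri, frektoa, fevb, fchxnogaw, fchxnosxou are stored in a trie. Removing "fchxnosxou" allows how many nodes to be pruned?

A node on "fchxnosxou"'s path can go only if nothing else ends at it or branches off below it.
The suffix "sxou" (4 nodes) is used only by "fchxnosxou"; the node for "fchxno" still has the child "c", so pruning stops there.
Nodes removed: 4

4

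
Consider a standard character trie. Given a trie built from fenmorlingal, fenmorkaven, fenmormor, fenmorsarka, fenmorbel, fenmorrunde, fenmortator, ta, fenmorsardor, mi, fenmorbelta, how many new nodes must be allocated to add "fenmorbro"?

"fenmorb" is already a path in the trie; the remaining "ro" must be added.
Each of the 2 remaining characters creates one node.

2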